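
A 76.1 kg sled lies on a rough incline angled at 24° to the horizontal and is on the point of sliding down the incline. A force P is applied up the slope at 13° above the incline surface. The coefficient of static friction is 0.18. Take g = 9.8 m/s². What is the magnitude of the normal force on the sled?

N ≈ 638 N

On the verge of sliding down the incline, friction equals μN and acts up the slope.
Perpendicular: N + P sin 13° = W cos 24° = 681.3 N.
Along incline: P cos 13° + μN = W sin 24° with W sin 24° = 303.3 N.
Solving the pair for P and N: P = 193.5 N, N = 637.8 N (and f = μN = 114.8 N).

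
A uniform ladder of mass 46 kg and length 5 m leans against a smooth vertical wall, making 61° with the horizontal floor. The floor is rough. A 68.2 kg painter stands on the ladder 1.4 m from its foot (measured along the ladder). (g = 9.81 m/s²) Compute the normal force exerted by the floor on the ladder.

N_floor ≈ 1120 N

ΣF_y = 0: N_floor = 46×9.81 + 68.2×9.81 = 1120.3 N.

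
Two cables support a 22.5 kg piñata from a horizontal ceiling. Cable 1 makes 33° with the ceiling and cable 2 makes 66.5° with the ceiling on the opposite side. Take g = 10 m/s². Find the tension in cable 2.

T_2 ≈ 191 N

Weight W = 22.5 × 10 = 225 N acts straight down.
Horizontal: T_1 cos 33° = T_2 cos 66.5°  →  T_1 = 0.4755 T_2.
Vertical: T_1 sin 33° + T_2 sin 66.5° = 225.
Substituting the horizontal relation into the vertical equation gives 1.176 T_2 = 225, so T_2 = 191.3 N.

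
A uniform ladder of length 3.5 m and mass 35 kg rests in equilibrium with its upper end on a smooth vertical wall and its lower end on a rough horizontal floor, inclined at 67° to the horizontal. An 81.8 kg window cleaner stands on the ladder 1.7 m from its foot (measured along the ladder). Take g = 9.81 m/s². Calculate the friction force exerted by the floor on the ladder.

Torques about the foot: N_wall · 3.5 sin 67° = 35×9.81×1.75 cos 67° + 81.8×9.81×1.7 cos 67° → N_wall = 238.32 N.
ΣF_x = 0: f_floor = N_wall = 238.32 N.

f ≈ 238 N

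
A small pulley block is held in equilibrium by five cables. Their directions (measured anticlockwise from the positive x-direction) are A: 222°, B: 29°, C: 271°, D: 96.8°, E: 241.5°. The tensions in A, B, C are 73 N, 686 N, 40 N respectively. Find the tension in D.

Resolve: ΣF_x = 73 cos 222° + 686 cos 29° + 40 cos 271° + T_D cos 96.8° + T_E cos 241.5° = 0.
        ΣF_y = 73 sin 222° + 686 sin 29° + 40 sin 271° + T_D sin 96.8° + T_E sin 241.5° = 0.
The known terms sum to (546.4, 243.7) N, so -0.1184 T_D − 0.4772 T_E = -546.4 and 0.9930 T_D − 0.8788 T_E = -243.7.
Solving simultaneously: T_D = 629.8 N, T_E = 988.9 N.

T_D ≈ 630 N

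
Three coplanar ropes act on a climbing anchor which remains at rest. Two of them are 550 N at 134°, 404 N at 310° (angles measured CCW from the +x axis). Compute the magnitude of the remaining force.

F ≈ 150 N

Sum the known components: ΣF_x = -122.4 N, ΣF_y = 86.15 N.
For equilibrium the remaining force must supply (−ΣF_x, −ΣF_y) = (122.4, -86.15) N.
Magnitude = √((122.4)² + (-86.15)²) = 149.7 N; direction = atan2(-86.15, 122.4) = 324.9°.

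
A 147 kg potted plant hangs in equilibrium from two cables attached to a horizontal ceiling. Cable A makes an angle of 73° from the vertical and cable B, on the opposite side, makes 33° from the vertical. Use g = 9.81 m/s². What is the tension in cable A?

T_A ≈ 817 N

Angles from the horizontal: cable A is 90° − 73° = 17°, cable B is 90° − 33° = 57°.
Weight W = 147 × 9.81 = 1442 N acts straight down.
Horizontal: T_A cos 17° = T_B cos 57°  →  T_B = 1.756 T_A.
Vertical: T_A sin 17° + T_B sin 57° = 1442.
Substituting the horizontal relation into the vertical equation gives 1.765 T_A = 1442, so T_A = 817.1 N.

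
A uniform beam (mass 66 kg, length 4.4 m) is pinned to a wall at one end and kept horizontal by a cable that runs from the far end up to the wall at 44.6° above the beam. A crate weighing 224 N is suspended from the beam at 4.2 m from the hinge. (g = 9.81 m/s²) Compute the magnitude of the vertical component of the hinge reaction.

Take torques about the hinge: T sin 44.6° · 4.4 = 66×9.81×2.2 + 224×4.2 = 2365.2 N·m.
So T = 2365.2 / (0.7022 × 4.4) = 765.57 N.
ΣF_y = 0: H_y = (66×9.81 + 224) − T sin 44.6° = 871.46 − 537.55 = 333.91 N.

|H_y| ≈ 334 N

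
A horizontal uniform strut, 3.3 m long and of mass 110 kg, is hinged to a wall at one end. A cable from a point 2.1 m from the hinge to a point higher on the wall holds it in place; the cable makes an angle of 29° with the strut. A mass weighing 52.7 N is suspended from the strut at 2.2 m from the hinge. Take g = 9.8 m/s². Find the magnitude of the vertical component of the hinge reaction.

|H_y| ≈ 228 N

Take torques about the hinge: T sin 29° · 2.1 = 110×9.8×1.65 + 52.7×2.2 = 1894.6 N·m.
So T = 1894.6 / (0.4848 × 2.1) = 1861 N.
ΣF_y = 0: H_y = (110×9.8 + 52.7) − T sin 29° = 1130.7 − 902.21 = 228.49 N.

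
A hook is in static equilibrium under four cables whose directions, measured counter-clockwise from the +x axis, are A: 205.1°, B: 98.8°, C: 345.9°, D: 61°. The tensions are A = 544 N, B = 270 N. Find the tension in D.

T_D ≈ 98.4 N

Resolve: ΣF_x = 544 cos 205.1° + 270 cos 98.8° + T_C cos 345.9° + T_D cos 61° = 0.
        ΣF_y = 544 sin 205.1° + 270 sin 98.8° + T_C sin 345.9° + T_D sin 61° = 0.
The known terms sum to (-533.9, 36.06) N, so 0.9699 T_C + 0.4848 T_D = 533.9 and -0.2436 T_C + 0.8746 T_D = -36.06.
Solving simultaneously: T_C = 501.3 N, T_D = 98.41 N.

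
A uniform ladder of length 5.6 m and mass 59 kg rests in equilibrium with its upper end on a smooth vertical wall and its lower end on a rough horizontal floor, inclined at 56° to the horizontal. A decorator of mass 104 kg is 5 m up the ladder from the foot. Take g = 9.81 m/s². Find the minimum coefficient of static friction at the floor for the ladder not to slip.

μ_min ≈ 0.506

ΣF_y = 0: N_floor = 59×9.81 + 104×9.81 = 1599 N.
Torques about the foot: N_wall · 5.6 sin 56° = 59×9.81×2.8 cos 56° + 104×9.81×5 cos 56° → N_wall = 809.63 N.
ΣF_x = 0: f_floor = N_wall = 809.63 N.
μ_min = f_floor / N_floor = 809.63 / 1599 = 0.5063.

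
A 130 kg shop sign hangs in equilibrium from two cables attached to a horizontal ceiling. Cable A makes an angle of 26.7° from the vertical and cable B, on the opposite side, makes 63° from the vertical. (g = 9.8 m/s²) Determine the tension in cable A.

Angles from the horizontal: cable A is 90° − 26.7° = 63.3°, cable B is 90° − 63° = 27°.
Weight W = 130 × 9.8 = 1274 N acts straight down.
Horizontal: T_A cos 63.3° = T_B cos 27°  →  T_B = 0.5043 T_A.
Vertical: T_A sin 63.3° + T_B sin 27° = 1274.
Substituting the horizontal relation into the vertical equation gives 1.122 T_A = 1274, so T_A = 1135 N.

T_A ≈ 1140 N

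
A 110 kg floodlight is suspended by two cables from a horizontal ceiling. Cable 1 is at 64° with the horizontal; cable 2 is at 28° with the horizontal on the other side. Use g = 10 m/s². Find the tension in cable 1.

Weight W = 110 × 10 = 1100 N acts straight down.
Horizontal: T_1 cos 64° = T_2 cos 28°  →  T_2 = 0.4965 T_1.
Vertical: T_1 sin 64° + T_2 sin 28° = 1100.
Substituting the horizontal relation into the vertical equation gives 1.132 T_1 = 1100, so T_1 = 971.8 N.

T_1 ≈ 972 N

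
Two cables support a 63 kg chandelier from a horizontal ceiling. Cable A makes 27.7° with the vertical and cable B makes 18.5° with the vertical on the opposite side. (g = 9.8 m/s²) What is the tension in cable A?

T_A ≈ 271 N

Angles from the horizontal: cable A is 90° − 27.7° = 62.3°, cable B is 90° − 18.5° = 71.5°.
Weight W = 63 × 9.8 = 617.4 N acts straight down.
Horizontal: T_A cos 62.3° = T_B cos 71.5°  →  T_B = 1.465 T_A.
Vertical: T_A sin 62.3° + T_B sin 71.5° = 617.4.
Substituting the horizontal relation into the vertical equation gives 2.275 T_A = 617.4, so T_A = 271.4 N.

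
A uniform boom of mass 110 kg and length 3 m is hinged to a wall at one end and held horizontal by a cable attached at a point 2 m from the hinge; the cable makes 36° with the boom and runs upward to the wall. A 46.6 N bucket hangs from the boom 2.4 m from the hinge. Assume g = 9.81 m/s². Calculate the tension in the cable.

T ≈ 1470 N

Take torques about the hinge: T sin 36° · 2 = 110×9.81×1.5 + 46.6×2.4 = 1730.5 N·m.
So T = 1730.5 / (0.5878 × 2) = 1472 N.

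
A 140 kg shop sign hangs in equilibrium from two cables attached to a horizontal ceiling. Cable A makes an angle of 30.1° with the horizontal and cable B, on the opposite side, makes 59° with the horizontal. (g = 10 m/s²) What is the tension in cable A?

Weight W = 140 × 10 = 1400 N acts straight down.
Horizontal: T_A cos 30.1° = T_B cos 59°  →  T_B = 1.68 T_A.
Vertical: T_A sin 30.1° + T_B sin 59° = 1400.
Substituting the horizontal relation into the vertical equation gives 1.941 T_A = 1400, so T_A = 721.1 N.

T_A ≈ 721 N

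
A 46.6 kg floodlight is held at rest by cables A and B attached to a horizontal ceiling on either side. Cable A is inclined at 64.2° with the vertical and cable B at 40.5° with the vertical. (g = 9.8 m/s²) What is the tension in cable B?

T_B ≈ 425 N

Angles from the horizontal: cable A is 90° − 64.2° = 25.8°, cable B is 90° − 40.5° = 49.5°.
Weight W = 46.6 × 9.8 = 456.7 N acts straight down.
Horizontal: T_A cos 25.8° = T_B cos 49.5°  →  T_A = 0.7214 T_B.
Vertical: T_A sin 25.8° + T_B sin 49.5° = 456.7.
Substituting the horizontal relation into the vertical equation gives 1.074 T_B = 456.7, so T_B = 425.1 N.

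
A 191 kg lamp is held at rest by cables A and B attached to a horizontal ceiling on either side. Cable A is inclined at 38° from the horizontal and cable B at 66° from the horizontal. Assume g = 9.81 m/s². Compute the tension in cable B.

Weight W = 191 × 9.81 = 1874 N acts straight down.
Horizontal: T_A cos 38° = T_B cos 66°  →  T_A = 0.5162 T_B.
Vertical: T_A sin 38° + T_B sin 66° = 1874.
Substituting the horizontal relation into the vertical equation gives 1.231 T_B = 1874, so T_B = 1522 N.

T_B ≈ 1520 N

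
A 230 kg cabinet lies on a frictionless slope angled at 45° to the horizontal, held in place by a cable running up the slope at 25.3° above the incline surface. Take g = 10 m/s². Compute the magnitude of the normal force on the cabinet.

Take axes along and perpendicular to the incline. Weight components: W sin 45° = 1626 N down-slope, W cos 45° = 1626 N into the surface.
Along incline: T cos 25.3° = W sin 45° → T = 1799 N.
Perpendicular: N = W cos 45° − T sin 25.3° = 857.6 N.

N ≈ 858 N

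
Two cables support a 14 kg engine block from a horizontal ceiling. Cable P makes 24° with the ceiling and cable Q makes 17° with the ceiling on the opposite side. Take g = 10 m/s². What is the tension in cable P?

T_P ≈ 204 N

Weight W = 14 × 10 = 140 N acts straight down.
Horizontal: T_P cos 24° = T_Q cos 17°  →  T_Q = 0.9553 T_P.
Vertical: T_P sin 24° + T_Q sin 17° = 140.
Substituting the horizontal relation into the vertical equation gives 0.686 T_P = 140, so T_P = 204.1 N.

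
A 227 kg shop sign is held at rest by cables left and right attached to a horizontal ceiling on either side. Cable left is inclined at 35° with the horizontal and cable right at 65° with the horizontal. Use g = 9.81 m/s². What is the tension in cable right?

T_right ≈ 1850 N

Weight W = 227 × 9.81 = 2227 N acts straight down.
Horizontal: T_left cos 35° = T_right cos 65°  →  T_left = 0.5159 T_right.
Vertical: T_left sin 35° + T_right sin 65° = 2227.
Substituting the horizontal relation into the vertical equation gives 1.202 T_right = 2227, so T_right = 1852 N.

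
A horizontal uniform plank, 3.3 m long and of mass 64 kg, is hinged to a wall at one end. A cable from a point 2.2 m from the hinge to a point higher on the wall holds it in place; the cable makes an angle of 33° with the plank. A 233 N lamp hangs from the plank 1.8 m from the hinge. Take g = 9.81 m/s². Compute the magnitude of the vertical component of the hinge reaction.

|H_y| ≈ 199 N

Take torques about the hinge: T sin 33° · 2.2 = 64×9.81×1.65 + 233×1.8 = 1455.3 N·m.
So T = 1455.3 / (0.5446 × 2.2) = 1214.6 N.
ΣF_y = 0: H_y = (64×9.81 + 233) − T sin 33° = 860.84 − 661.52 = 199.32 N.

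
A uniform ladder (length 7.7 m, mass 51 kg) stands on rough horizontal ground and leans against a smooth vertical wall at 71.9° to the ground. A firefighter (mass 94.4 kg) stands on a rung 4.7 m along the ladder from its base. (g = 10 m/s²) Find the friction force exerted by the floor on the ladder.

Torques about the foot: N_wall · 7.7 sin 71.9° = 51×10×3.85 cos 71.9° + 94.4×10×4.7 cos 71.9° → N_wall = 271.68 N.
ΣF_x = 0: f_floor = N_wall = 271.68 N.

f ≈ 272 N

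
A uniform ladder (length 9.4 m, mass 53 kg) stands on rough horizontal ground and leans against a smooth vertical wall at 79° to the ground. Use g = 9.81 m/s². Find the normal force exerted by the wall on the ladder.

Torques about the foot: N_wall · 9.4 sin 79° = 53×9.81×4.7 cos 79° → N_wall = 50.532 N.

N_wall ≈ 50.5 N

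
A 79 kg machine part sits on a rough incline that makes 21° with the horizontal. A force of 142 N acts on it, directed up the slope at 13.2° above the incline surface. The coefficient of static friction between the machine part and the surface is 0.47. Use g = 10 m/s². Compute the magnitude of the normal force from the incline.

Axes along / perpendicular to the incline. W sin 21° = 283.1 N down-slope; W cos 21° = 737.5 N into the surface.
Perpendicular: N = W cos 21° − P sin 13.2° = 737.5 − 32.43 = 705.1 N.
Along incline: P cos 13.2° + f = W sin 21° (friction acts up-slope) → f = 283.1 − 138.2 = 144.9 N.
|f| = 144.9 N ≤ μN = 331.4 N, so the machine part is indeed static.

N ≈ 705 N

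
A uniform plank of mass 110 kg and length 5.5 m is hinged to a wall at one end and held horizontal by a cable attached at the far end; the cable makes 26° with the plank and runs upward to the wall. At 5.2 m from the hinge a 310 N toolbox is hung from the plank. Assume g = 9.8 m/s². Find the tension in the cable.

T ≈ 1900 N

Take torques about the hinge: T sin 26° · 5.5 = 110×9.8×2.75 + 310×5.2 = 4576.5 N·m.
So T = 4576.5 / (0.4384 × 5.5) = 1898.1 N.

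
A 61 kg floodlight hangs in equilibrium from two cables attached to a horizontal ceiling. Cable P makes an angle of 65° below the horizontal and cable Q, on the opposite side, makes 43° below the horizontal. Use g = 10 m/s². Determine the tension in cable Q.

Weight W = 61 × 10 = 610 N acts straight down.
Horizontal: T_P cos 65° = T_Q cos 43°  →  T_P = 1.731 T_Q.
Vertical: T_P sin 65° + T_Q sin 43° = 610.
Substituting the horizontal relation into the vertical equation gives 2.25 T_Q = 610, so T_Q = 271.1 N.

T_Q ≈ 271 N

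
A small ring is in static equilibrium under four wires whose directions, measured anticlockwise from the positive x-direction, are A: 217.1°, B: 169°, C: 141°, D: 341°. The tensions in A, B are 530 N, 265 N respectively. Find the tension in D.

T_D ≈ 1870 N

Resolve: ΣF_x = 530 cos 217.1° + 265 cos 169° + T_C cos 141° + T_D cos 341° = 0.
        ΣF_y = 530 sin 217.1° + 265 sin 169° + T_C sin 141° + T_D sin 341° = 0.
The known terms sum to (-682.9, -269.1) N, so -0.7771 T_C + 0.9455 T_D = 682.9 and 0.6293 T_C − 0.3256 T_D = 269.1.
Solving simultaneously: T_C = 1394 N, T_D = 1868 N.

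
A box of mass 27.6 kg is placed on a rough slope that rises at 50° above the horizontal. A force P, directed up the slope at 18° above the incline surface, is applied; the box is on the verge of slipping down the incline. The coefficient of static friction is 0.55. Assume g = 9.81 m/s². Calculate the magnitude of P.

On the verge of sliding down the incline, friction equals μN and acts up the slope.
Perpendicular: N + P sin 18° = W cos 50° = 174 N.
Along incline: P cos 18° + μN = W sin 50° with W sin 50° = 207.4 N.
Solving the pair for P and N: P = 143 N, N = 129.9 N (and f = μN = 71.42 N).

P ≈ 143 N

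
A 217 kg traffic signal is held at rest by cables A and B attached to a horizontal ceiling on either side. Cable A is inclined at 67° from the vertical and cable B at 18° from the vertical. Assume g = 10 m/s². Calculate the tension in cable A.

T_A ≈ 673 N

Angles from the horizontal: cable A is 90° − 67° = 23°, cable B is 90° − 18° = 72°.
Weight W = 217 × 10 = 2170 N acts straight down.
Horizontal: T_A cos 23° = T_B cos 72°  →  T_B = 2.979 T_A.
Vertical: T_A sin 23° + T_B sin 72° = 2170.
Substituting the horizontal relation into the vertical equation gives 3.224 T_A = 2170, so T_A = 673.1 N.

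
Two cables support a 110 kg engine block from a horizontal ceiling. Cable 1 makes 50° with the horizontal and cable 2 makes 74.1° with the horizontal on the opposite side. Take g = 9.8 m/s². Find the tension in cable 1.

Weight W = 110 × 9.8 = 1078 N acts straight down.
Horizontal: T_1 cos 50° = T_2 cos 74.1°  →  T_2 = 2.346 T_1.
Vertical: T_1 sin 50° + T_2 sin 74.1° = 1078.
Substituting the horizontal relation into the vertical equation gives 3.023 T_1 = 1078, so T_1 = 356.7 N.

T_1 ≈ 357 N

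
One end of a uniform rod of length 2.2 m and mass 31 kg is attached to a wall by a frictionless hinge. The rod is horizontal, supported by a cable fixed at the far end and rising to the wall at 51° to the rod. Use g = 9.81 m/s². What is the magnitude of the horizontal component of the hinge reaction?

H_x ≈ 123 N

Take torques about the hinge: T sin 51° · 2.2 = 31×9.81×1.1 = 334.52 N·m.
So T = 334.52 / (0.7771 × 2.2) = 195.66 N.
ΣF_x = 0: H_x = T cos 51° = 123.13 N.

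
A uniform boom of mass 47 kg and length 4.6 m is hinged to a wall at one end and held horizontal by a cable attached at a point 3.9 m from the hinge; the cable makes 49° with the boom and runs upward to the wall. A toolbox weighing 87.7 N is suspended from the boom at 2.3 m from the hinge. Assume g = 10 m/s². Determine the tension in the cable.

Take torques about the hinge: T sin 49° · 3.9 = 47×10×2.3 + 87.7×2.3 = 1282.7 N·m.
So T = 1282.7 / (0.7547 × 3.9) = 435.8 N.

T ≈ 436 N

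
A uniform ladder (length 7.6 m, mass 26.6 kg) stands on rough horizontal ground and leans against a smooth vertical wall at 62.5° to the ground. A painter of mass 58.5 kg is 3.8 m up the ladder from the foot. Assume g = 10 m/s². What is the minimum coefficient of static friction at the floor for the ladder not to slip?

ΣF_y = 0: N_floor = 26.6×10 + 58.5×10 = 851 N.
Torques about the foot: N_wall · 7.6 sin 62.5° = 26.6×10×3.8 cos 62.5° + 58.5×10×3.8 cos 62.5° → N_wall = 221.5 N.
ΣF_x = 0: f_floor = N_wall = 221.5 N.
μ_min = f_floor / N_floor = 221.5 / 851 = 0.2603.

μ_min ≈ 0.260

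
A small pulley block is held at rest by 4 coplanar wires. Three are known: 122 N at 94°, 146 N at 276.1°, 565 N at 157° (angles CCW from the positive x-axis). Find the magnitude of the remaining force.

Sum the known components: ΣF_x = -513.1 N, ΣF_y = 197.3 N.
For equilibrium the remaining force must supply (−ΣF_x, −ΣF_y) = (513.1, -197.3) N.
Magnitude = √((513.1)² + (-197.3)²) = 549.7 N; direction = atan2(-197.3, 513.1) = 339.0°.

F ≈ 550 N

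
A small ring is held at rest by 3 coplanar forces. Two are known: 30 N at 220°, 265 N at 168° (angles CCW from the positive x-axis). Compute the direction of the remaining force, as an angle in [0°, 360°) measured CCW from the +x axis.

θ ≈ 353°

Sum the known components: ΣF_x = -282.2 N, ΣF_y = 35.81 N.
For equilibrium the remaining force must supply (−ΣF_x, −ΣF_y) = (282.2, -35.81) N.
Magnitude = √((282.2)² + (-35.81)²) = 284.5 N; direction = atan2(-35.81, 282.2) = 352.8°.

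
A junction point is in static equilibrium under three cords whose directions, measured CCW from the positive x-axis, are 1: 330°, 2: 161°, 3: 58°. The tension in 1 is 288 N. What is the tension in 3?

Resolve: ΣF_x = 288 cos 330° + T_2 cos 161° + T_3 cos 58° = 0.
        ΣF_y = 288 sin 330° + T_2 sin 161° + T_3 sin 58° = 0.
The known terms sum to (249.4, -144) N, so -0.9455 T_2 + 0.5299 T_3 = -249.4 and 0.3256 T_2 + 0.8480 T_3 = 144.
Solving simultaneously: T_2 = 295.4 N, T_3 = 56.40 N.

T_3 ≈ 56.4 N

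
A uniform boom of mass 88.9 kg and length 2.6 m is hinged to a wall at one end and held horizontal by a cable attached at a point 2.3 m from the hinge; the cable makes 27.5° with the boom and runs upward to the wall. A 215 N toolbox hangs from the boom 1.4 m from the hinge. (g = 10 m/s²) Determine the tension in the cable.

Take torques about the hinge: T sin 27.5° · 2.3 = 88.9×10×1.3 + 215×1.4 = 1456.7 N·m.
So T = 1456.7 / (0.4617 × 2.3) = 1371.6 N.

T ≈ 1370 N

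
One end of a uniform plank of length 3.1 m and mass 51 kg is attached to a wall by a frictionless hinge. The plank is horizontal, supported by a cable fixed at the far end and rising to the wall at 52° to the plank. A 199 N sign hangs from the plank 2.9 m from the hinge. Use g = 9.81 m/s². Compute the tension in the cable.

T ≈ 554 N

Take torques about the hinge: T sin 52° · 3.1 = 51×9.81×1.55 + 199×2.9 = 1352.6 N·m.
So T = 1352.6 / (0.7880 × 3.1) = 553.69 N.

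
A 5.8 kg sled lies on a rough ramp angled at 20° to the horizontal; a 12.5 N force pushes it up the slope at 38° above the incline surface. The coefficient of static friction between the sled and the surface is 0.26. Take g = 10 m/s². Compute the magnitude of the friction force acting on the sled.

f ≈ 9.99 N

Axes along / perpendicular to the incline. W sin 20° = 19.84 N down-slope; W cos 20° = 54.5 N into the surface.
Perpendicular: N = W cos 20° − P sin 38° = 54.5 − 7.696 = 46.81 N.
Along incline: P cos 38° + f = W sin 20° (friction acts up-slope) → f = 19.84 − 9.85 = 9.987 N.
|f| = 9.987 N ≤ μN = 12.17 N, so the sled is indeed static.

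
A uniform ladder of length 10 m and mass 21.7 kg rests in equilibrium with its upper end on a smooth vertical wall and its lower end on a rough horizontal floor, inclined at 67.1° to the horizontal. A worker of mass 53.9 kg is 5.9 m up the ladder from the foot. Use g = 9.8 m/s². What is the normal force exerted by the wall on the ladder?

Torques about the foot: N_wall · 10 sin 67.1° = 21.7×9.8×5 cos 67.1° + 53.9×9.8×5.9 cos 67.1° → N_wall = 176.56 N.

N_wall ≈ 177 N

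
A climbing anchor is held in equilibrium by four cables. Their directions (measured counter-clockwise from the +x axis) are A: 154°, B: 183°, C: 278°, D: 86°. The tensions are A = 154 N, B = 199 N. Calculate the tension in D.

T_D ≈ 1570 N

Resolve: ΣF_x = 154 cos 154° + 199 cos 183° + T_C cos 278° + T_D cos 86° = 0.
        ΣF_y = 154 sin 154° + 199 sin 183° + T_C sin 278° + T_D sin 86° = 0.
The known terms sum to (-337.1, 57.09) N, so 0.1392 T_C + 0.0698 T_D = 337.1 and -0.9903 T_C + 0.9976 T_D = -57.09.
Solving simultaneously: T_C = 1637 N, T_D = 1568 N.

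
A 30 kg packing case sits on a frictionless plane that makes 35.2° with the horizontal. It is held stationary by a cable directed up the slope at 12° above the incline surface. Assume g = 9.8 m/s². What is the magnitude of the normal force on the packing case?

N ≈ 204 N

Take axes along and perpendicular to the incline. Weight components: W sin 35.2° = 169.5 N down-slope, W cos 35.2° = 240.2 N into the surface.
Along incline: T cos 12° = W sin 35.2° → T = 173.3 N.
Perpendicular: N = W cos 35.2° − T sin 12° = 204.2 N.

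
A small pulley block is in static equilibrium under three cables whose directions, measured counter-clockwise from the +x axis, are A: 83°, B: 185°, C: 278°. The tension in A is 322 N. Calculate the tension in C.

T_C ≈ 315 N

Resolve: ΣF_x = 322 cos 83° + T_B cos 185° + T_C cos 278° = 0.
        ΣF_y = 322 sin 83° + T_B sin 185° + T_C sin 278° = 0.
The known terms sum to (39.24, 319.6) N, so -0.9962 T_B + 0.1392 T_C = -39.24 and -0.0872 T_B − 0.9903 T_C = -319.6.
Solving simultaneously: T_B = 83.45 N, T_C = 315.4 N.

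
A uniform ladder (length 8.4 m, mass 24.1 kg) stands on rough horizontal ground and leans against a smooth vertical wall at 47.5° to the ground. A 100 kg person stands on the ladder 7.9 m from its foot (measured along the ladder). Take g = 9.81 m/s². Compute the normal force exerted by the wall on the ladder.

N_wall ≈ 954 N

Torques about the foot: N_wall · 8.4 sin 47.5° = 24.1×9.81×4.2 cos 47.5° + 100×9.81×7.9 cos 47.5° → N_wall = 953.73 N.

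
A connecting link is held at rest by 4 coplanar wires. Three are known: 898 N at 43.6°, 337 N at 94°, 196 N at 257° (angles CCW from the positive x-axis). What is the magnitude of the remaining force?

Sum the known components: ΣF_x = 582.7 N, ΣF_y = 764.5 N.
For equilibrium the remaining force must supply (−ΣF_x, −ΣF_y) = (-582.7, -764.5) N.
Magnitude = √((-582.7)² + (-764.5)²) = 961.2 N; direction = atan2(-764.5, -582.7) = 232.7°.

F ≈ 961 N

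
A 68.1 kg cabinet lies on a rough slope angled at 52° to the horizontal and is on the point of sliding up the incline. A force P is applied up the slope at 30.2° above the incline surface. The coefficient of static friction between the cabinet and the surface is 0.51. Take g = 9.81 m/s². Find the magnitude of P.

P ≈ 657 N

On the verge of sliding up the incline, friction equals μN and acts down the slope.
Perpendicular: N + P sin 30.2° = W cos 52° = 411.3 N.
Along incline: P cos 30.2° = W sin 52° + μN  with W sin 52° = 526.4 N.
Solving the pair for P and N: P = 656.8 N, N = 80.89 N (and f = μN = 41.26 N).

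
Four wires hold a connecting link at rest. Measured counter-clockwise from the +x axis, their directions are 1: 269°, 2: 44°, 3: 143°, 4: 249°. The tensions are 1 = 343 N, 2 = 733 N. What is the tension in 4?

Resolve: ΣF_x = 343 cos 269° + 733 cos 44° + T_3 cos 143° + T_4 cos 249° = 0.
        ΣF_y = 343 sin 269° + 733 sin 44° + T_3 sin 143° + T_4 sin 249° = 0.
The known terms sum to (521.3, 166.2) N, so -0.7986 T_3 − 0.3584 T_4 = -521.3 and 0.6018 T_3 − 0.9336 T_4 = -166.2.
Solving simultaneously: T_3 = 444.3 N, T_4 = 464.5 N.

T_4 ≈ 464 N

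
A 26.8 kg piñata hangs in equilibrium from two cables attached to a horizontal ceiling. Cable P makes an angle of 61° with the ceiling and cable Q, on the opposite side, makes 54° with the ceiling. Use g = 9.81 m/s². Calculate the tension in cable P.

T_P ≈ 171 N

Weight W = 26.8 × 9.81 = 262.9 N acts straight down.
Horizontal: T_P cos 61° = T_Q cos 54°  →  T_Q = 0.8248 T_P.
Vertical: T_P sin 61° + T_Q sin 54° = 262.9.
Substituting the horizontal relation into the vertical equation gives 1.542 T_P = 262.9, so T_P = 170.5 N.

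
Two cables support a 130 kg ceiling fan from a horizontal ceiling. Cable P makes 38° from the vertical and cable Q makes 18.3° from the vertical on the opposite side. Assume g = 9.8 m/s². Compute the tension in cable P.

T_P ≈ 481 N

Angles from the horizontal: cable P is 90° − 38° = 52°, cable Q is 90° − 18.3° = 71.7°.
Weight W = 130 × 9.8 = 1274 N acts straight down.
Horizontal: T_P cos 52° = T_Q cos 71.7°  →  T_Q = 1.961 T_P.
Vertical: T_P sin 52° + T_Q sin 71.7° = 1274.
Substituting the horizontal relation into the vertical equation gives 2.65 T_P = 1274, so T_P = 480.8 N.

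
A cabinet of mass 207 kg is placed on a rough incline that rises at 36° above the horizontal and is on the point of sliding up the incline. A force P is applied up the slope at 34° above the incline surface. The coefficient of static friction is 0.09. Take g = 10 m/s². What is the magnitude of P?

On the verge of sliding up the incline, friction equals μN and acts down the slope.
Perpendicular: N + P sin 34° = W cos 36° = 1675 N.
Along incline: P cos 34° = W sin 36° + μN  with W sin 36° = 1217 N.
Solving the pair for P and N: P = 1555 N, N = 805.1 N (and f = μN = 72.46 N).

P ≈ 1560 N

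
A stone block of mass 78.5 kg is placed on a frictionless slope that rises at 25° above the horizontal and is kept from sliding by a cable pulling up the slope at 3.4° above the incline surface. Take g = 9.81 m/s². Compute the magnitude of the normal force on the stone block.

N ≈ 679 N

Take axes along and perpendicular to the incline. Weight components: W sin 25° = 325.5 N down-slope, W cos 25° = 697.9 N into the surface.
Along incline: T cos 3.4° = W sin 25° → T = 326 N.
Perpendicular: N = W cos 25° − T sin 3.4° = 678.6 N.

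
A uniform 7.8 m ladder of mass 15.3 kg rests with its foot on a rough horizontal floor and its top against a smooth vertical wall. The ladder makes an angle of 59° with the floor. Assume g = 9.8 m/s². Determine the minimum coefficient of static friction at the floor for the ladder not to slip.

ΣF_y = 0: N_floor = 15.3×9.8 = 149.94 N.
Torques about the foot: N_wall · 7.8 sin 59° = 15.3×9.8×3.9 cos 59° → N_wall = 45.047 N.
ΣF_x = 0: f_floor = N_wall = 45.047 N.
μ_min = f_floor / N_floor = 45.047 / 149.94 = 0.3004.

μ_min ≈ 0.300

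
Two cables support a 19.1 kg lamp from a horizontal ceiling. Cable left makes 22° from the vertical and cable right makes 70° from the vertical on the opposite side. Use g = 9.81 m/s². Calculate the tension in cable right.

T_right ≈ 70.2 N

Angles from the horizontal: cable left is 90° − 22° = 68°, cable right is 90° − 70° = 20°.
Weight W = 19.1 × 9.81 = 187.4 N acts straight down.
Horizontal: T_left cos 68° = T_right cos 20°  →  T_left = 2.508 T_right.
Vertical: T_left sin 68° + T_right sin 20° = 187.4.
Substituting the horizontal relation into the vertical equation gives 2.668 T_right = 187.4, so T_right = 70.23 N.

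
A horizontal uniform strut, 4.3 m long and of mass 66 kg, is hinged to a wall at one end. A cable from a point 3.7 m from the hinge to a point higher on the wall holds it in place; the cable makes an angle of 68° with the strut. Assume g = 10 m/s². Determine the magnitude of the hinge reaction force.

|H| ≈ 317 N

Take torques about the hinge: T sin 68° · 3.7 = 66×10×2.15 = 1419 N·m.
So T = 1419 / (0.9272 × 3.7) = 413.63 N.
ΣF_x = 0: H_x = T cos 68° = 154.95 N.
ΣF_y = 0: H_y = (66×10) − T sin 68° = 660 − 383.51 = 276.49 N.
|H| = √(H_x² + H_y²) = √((154.95)² + (276.49)²) = 316.94 N.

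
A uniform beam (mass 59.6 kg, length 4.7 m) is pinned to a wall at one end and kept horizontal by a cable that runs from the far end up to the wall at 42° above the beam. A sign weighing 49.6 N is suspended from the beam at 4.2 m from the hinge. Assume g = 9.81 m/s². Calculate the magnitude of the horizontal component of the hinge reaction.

Take torques about the hinge: T sin 42° · 4.7 = 59.6×9.81×2.35 + 49.6×4.2 = 1582.3 N·m.
So T = 1582.3 / (0.6691 × 4.7) = 503.13 N.
ΣF_x = 0: H_x = T cos 42° = 373.9 N.

H_x ≈ 374 N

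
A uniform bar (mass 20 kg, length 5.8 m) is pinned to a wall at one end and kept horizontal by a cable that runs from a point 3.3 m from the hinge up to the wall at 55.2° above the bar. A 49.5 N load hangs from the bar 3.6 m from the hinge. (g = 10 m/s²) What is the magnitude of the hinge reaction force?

|H| ≈ 161 N

Take torques about the hinge: T sin 55.2° · 3.3 = 20×10×2.9 + 49.5×3.6 = 758.2 N·m.
So T = 758.2 / (0.8211 × 3.3) = 279.8 N.
ΣF_x = 0: H_x = T cos 55.2° = 159.69 N.
ΣF_y = 0: H_y = (20×10 + 49.5) − T sin 55.2° = 249.5 − 229.76 = 19.742 N.
|H| = √(H_x² + H_y²) = √((159.69)² + (19.742)²) = 160.9 N.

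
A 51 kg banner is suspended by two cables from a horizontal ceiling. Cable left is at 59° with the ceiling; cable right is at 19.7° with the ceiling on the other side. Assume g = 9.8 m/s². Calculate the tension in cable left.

Weight W = 51 × 9.8 = 499.8 N acts straight down.
Horizontal: T_left cos 59° = T_right cos 19.7°  →  T_right = 0.5471 T_left.
Vertical: T_left sin 59° + T_right sin 19.7° = 499.8.
Substituting the horizontal relation into the vertical equation gives 1.042 T_left = 499.8, so T_left = 479.8 N.

T_left ≈ 480 N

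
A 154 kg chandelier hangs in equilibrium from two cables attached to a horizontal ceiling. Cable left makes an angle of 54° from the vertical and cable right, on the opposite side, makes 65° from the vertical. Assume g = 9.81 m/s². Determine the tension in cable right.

Angles from the horizontal: cable left is 90° − 54° = 36°, cable right is 90° − 65° = 25°.
Weight W = 154 × 9.81 = 1511 N acts straight down.
Horizontal: T_left cos 36° = T_right cos 25°  →  T_left = 1.12 T_right.
Vertical: T_left sin 36° + T_right sin 25° = 1511.
Substituting the horizontal relation into the vertical equation gives 1.081 T_right = 1511, so T_right = 1397 N.

T_right ≈ 1400 N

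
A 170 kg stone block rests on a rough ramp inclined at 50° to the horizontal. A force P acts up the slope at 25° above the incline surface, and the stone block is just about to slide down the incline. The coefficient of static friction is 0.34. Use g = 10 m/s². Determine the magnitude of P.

On the verge of sliding down the incline, friction equals μN and acts up the slope.
Perpendicular: N + P sin 25° = W cos 50° = 1093 N.
Along incline: P cos 25° + μN = W sin 50° with W sin 50° = 1302 N.
Solving the pair for P and N: P = 1220 N, N = 577 N (and f = μN = 196.2 N).

P ≈ 1220 N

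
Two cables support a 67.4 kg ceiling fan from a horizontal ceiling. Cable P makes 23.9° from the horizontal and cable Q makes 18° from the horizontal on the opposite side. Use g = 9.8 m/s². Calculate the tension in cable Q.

Weight W = 67.4 × 9.8 = 660.5 N acts straight down.
Horizontal: T_P cos 23.9° = T_Q cos 18°  →  T_P = 1.04 T_Q.
Vertical: T_P sin 23.9° + T_Q sin 18° = 660.5.
Substituting the horizontal relation into the vertical equation gives 0.7305 T_Q = 660.5, so T_Q = 904.2 N.

T_Q ≈ 904 N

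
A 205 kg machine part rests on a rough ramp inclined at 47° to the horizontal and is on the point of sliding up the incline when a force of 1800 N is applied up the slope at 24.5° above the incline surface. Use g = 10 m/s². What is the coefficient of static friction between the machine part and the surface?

On the verge of sliding up the incline, friction is at its maximum μN and acts down the slope.
Perpendicular to incline: N = W cos 47° − P sin 24.5° = 1398 − 746.4 = 651.6 N.
Along incline: P cos 24.5° − μN = W sin 47° → μ = −(W sin 47° − P cos 24.5°) / N = 0.2128.

μ ≈ 0.213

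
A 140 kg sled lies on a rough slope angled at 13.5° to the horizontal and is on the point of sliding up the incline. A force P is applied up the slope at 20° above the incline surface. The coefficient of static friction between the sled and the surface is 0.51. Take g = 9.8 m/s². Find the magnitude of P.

On the verge of sliding up the incline, friction equals μN and acts down the slope.
Perpendicular: N + P sin 20° = W cos 13.5° = 1334 N.
Along incline: P cos 20° = W sin 13.5° + μN  with W sin 13.5° = 320.3 N.
Solving the pair for P and N: P = 898.2 N, N = 1027 N (and f = μN = 523.7 N).

P ≈ 898 N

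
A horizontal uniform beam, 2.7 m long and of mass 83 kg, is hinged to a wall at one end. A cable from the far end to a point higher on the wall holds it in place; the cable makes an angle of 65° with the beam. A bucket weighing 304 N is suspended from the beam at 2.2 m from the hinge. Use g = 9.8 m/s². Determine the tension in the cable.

Take torques about the hinge: T sin 65° · 2.7 = 83×9.8×1.35 + 304×2.2 = 1766.9 N·m.
So T = 1766.9 / (0.9063 × 2.7) = 722.05 N.

T ≈ 722 N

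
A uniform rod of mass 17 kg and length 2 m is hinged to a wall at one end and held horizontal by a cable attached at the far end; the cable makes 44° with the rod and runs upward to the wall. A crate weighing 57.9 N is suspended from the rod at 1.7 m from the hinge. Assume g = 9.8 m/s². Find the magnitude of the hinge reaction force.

|H| ≈ 165 N

Take torques about the hinge: T sin 44° · 2 = 17×9.8×1 + 57.9×1.7 = 265.03 N·m.
So T = 265.03 / (0.6947 × 2) = 190.76 N.
ΣF_x = 0: H_x = T cos 44° = 137.22 N.
ΣF_y = 0: H_y = (17×9.8 + 57.9) − T sin 44° = 224.5 − 132.52 = 91.985 N.
|H| = √(H_x² + H_y²) = √((137.22)² + (91.985)²) = 165.2 N.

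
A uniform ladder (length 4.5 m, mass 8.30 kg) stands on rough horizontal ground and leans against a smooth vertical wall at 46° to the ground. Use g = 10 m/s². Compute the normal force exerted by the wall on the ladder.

N_wall ≈ 40.1 N

Torques about the foot: N_wall · 4.5 sin 46° = 8.30×10×2.25 cos 46° → N_wall = 40.076 N.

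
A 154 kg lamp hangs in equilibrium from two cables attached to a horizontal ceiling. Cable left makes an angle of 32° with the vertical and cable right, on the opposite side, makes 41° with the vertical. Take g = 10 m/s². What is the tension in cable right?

T_right ≈ 853 N

Angles from the horizontal: cable left is 90° − 32° = 58°, cable right is 90° − 41° = 49°.
Weight W = 154 × 10 = 1540 N acts straight down.
Horizontal: T_left cos 58° = T_right cos 49°  →  T_left = 1.238 T_right.
Vertical: T_left sin 58° + T_right sin 49° = 1540.
Substituting the horizontal relation into the vertical equation gives 1.805 T_right = 1540, so T_right = 853.4 N.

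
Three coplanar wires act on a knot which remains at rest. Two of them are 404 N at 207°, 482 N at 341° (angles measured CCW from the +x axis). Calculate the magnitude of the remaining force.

Sum the known components: ΣF_x = 95.77 N, ΣF_y = -340.3 N.
For equilibrium the remaining force must supply (−ΣF_x, −ΣF_y) = (-95.77, 340.3) N.
Magnitude = √((-95.77)² + (340.3)²) = 353.6 N; direction = atan2(340.3, -95.77) = 105.7°.

F ≈ 354 N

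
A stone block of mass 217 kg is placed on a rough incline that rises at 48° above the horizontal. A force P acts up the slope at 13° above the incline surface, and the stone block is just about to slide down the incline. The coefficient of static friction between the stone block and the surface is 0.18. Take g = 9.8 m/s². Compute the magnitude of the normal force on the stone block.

N ≈ 1100 N

On the verge of sliding down the incline, friction equals μN and acts up the slope.
Perpendicular: N + P sin 13° = W cos 48° = 1423 N.
Along incline: P cos 13° + μN = W sin 48° with W sin 48° = 1580 N.
Solving the pair for P and N: P = 1418 N, N = 1104 N (and f = μN = 198.7 N).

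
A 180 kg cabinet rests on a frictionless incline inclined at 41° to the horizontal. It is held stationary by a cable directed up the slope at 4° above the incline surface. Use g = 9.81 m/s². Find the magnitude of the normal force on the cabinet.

N ≈ 1250 N

Take axes along and perpendicular to the incline. Weight components: W sin 41° = 1158 N down-slope, W cos 41° = 1333 N into the surface.
Along incline: T cos 4° = W sin 41° → T = 1161 N.
Perpendicular: N = W cos 41° − T sin 4° = 1252 N.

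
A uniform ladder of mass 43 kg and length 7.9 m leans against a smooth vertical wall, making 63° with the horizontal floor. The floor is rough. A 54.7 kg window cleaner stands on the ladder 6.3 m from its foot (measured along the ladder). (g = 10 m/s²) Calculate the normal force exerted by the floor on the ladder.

ΣF_y = 0: N_floor = 43×10 + 54.7×10 = 977 N.

N_floor ≈ 977 N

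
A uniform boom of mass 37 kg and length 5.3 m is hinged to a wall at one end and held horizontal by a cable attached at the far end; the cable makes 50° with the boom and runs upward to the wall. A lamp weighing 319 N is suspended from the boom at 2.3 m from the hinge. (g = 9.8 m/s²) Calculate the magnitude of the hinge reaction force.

|H| ≈ 450 N

Take torques about the hinge: T sin 50° · 5.3 = 37×9.8×2.65 + 319×2.3 = 1694.6 N·m.
So T = 1694.6 / (0.7660 × 5.3) = 417.38 N.
ΣF_x = 0: H_x = T cos 50° = 268.29 N.
ΣF_y = 0: H_y = (37×9.8 + 319) − T sin 50° = 681.6 − 319.73 = 361.87 N.
|H| = √(H_x² + H_y²) = √((268.29)² + (361.87)²) = 450.47 N.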